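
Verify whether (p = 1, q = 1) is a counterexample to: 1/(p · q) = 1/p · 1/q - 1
Substituting p = 1, q = 1:
LHS = 1/(1 · 1) = 1
RHS = 1/1 · 1/1 - 1 = 0

Since LHS ≠ RHS, this pair disproves the claim.

Answer: Yes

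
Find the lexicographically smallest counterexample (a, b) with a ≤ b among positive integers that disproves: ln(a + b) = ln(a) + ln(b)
(a, b) = (1, 1)

Substituting (1, 1) into the claim:
LHS = ln(1 + 1) = ln(2) ≈ 0.6931
RHS = ln(1) + ln(1) = 0

Since LHS ≠ RHS, this pair disproves the claim, and no lexicographically smaller pair (a ≤ b, positive integers) does.

For instance (3, 3) is also a counterexample (LHS = ln(6) ≈ 1.792, RHS = 2·ln(3) ≈ 2.197), but it's lexicographically larger.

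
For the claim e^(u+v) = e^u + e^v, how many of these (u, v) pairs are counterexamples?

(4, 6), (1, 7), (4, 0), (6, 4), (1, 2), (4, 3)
6

Testing each pair:
(4, 6): LHS = e^10 ≈ 22026.5, RHS = e^4 + e^6 ≈ 458 → counterexample
(1, 7): LHS = e^8 ≈ 2981, RHS = e + e^7 ≈ 1099 → counterexample
(4, 0): LHS = e^4 ≈ 54.6, RHS = 1 + e^4 ≈ 55.6 → counterexample
(6, 4): LHS = e^10 ≈ 22026.5, RHS = e^4 + e^6 ≈ 458 → counterexample
(1, 2): LHS = e^3 ≈ 20.09, RHS = e + e^2 ≈ 10.11 → counterexample
(4, 3): LHS = e^7 ≈ 1097, RHS = e^3 + e^4 ≈ 74.68 → counterexample

That makes 6 counterexamples.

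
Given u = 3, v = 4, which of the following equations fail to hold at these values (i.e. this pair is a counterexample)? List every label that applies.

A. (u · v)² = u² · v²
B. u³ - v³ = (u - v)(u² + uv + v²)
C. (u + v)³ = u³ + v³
C

Evaluating each claim at the given values:
A. LHS = 144, RHS = 144 → holds here (LHS = RHS)
B. LHS = -37, RHS = -37 → holds here (LHS = RHS)
C. LHS = 343, RHS = 91 → fails here (LHS ≠ RHS)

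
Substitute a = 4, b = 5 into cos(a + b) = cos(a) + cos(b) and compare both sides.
LHS = cos(4 + 5) = cos(9) ≈ -0.9111
RHS = cos(4) + cos(5) ≈ -0.37

LHS ≠ RHS (they differ by about 0.5411), so the equation does not hold here.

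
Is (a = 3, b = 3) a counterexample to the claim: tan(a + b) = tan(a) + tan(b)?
Yes

Substituting a = 3, b = 3:
LHS = tan(3 + 3) = tan(6) ≈ -0.291
RHS = tan(3) + tan(3) = 2·tan(3) ≈ -0.2851

Since LHS ≠ RHS, this pair disproves the claim.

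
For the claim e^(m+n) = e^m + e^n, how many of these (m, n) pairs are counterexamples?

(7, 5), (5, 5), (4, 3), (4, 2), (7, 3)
Testing each pair:
(7, 5): LHS = e^12 ≈ 162754.8, RHS = e^5 + e^7 ≈ 1245 → counterexample
(5, 5): LHS = e^10 ≈ 22026.5, RHS = 2·e^5 ≈ 296.8 → counterexample
(4, 3): LHS = e^7 ≈ 1097, RHS = e^3 + e^4 ≈ 74.68 → counterexample
(4, 2): LHS = e^6 ≈ 403.4, RHS = e^2 + e^4 ≈ 61.99 → counterexample
(7, 3): LHS = e^10 ≈ 22026.5, RHS = e^3 + e^7 ≈ 1117 → counterexample

That makes 5 counterexamples.

Answer: 5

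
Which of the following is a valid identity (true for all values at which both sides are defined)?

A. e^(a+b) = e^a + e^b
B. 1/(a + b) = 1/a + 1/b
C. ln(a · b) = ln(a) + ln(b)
C

A: fails at (0, 1) — LHS = e ≈ 2.718, RHS = 1 + e ≈ 3.718.
B: fails at (1, 1) — LHS = 1/2, RHS = 2.
C: holds — e.g. at (4, 4), both sides equal ln(16) ≈ 2.773.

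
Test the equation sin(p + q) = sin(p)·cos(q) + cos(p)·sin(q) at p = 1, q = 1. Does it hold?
Substituting p = 1, q = 1:

LHS = sin(1 + 1) = sin(2) ≈ 0.9093
RHS = sin(1)·cos(1) + cos(1)·sin(1) = 2·sin(1)·cos(1) ≈ 0.9093

LHS = RHS, so the equation holds at this point.

Answer: Holds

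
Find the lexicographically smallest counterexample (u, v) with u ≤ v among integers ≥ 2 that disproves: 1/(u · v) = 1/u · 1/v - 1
(u, v) = (2, 2)

Substituting (2, 2) into the claim:
LHS = 1/(2 · 2) = 1/4
RHS = 1/2 · 1/2 - 1 = -3/4

Since LHS ≠ RHS, this pair disproves the claim, and no lexicographically smaller pair (u ≤ v, integers ≥ 2) does.

For instance (4, 6) is also a counterexample (LHS = 1/24, RHS = -23/24), but it's lexicographically larger.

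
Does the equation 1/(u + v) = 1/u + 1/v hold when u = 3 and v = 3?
Substituting u = 3, v = 3:

LHS = 1/(3 + 3) = 1/6
RHS = 1/3 + 1/3 = 2/3

LHS ≠ RHS, so the equation does not hold at this point.

Answer: Fails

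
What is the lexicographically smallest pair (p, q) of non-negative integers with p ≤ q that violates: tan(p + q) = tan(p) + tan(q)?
(p, q) = (1, 1)

At (0, 1): both sides equal tan(1) ≈ 1.557, so it holds there.

Substituting (1, 1) into the claim:
LHS = tan(1 + 1) = tan(2) ≈ -2.185
RHS = tan(1) + tan(1) = 2·tan(1) ≈ 3.115

Since LHS ≠ RHS, this pair disproves the claim, and no lexicographically smaller pair (p ≤ q, non-negative integers) does.

For instance (2, 6) is also a counterexample (LHS = tan(8) ≈ -6.8, RHS = tan(2) + tan(6) ≈ -2.476), but it's lexicographically larger.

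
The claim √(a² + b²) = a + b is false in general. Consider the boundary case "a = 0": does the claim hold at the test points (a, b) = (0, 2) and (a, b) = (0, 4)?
Yes, holds at both test points

At (0, 2): LHS = 2, RHS = 2 → equal
At (0, 4): LHS = 4, RHS = 4 → equal

So the claim does hold at both of these boundary points, even though it is not an identity.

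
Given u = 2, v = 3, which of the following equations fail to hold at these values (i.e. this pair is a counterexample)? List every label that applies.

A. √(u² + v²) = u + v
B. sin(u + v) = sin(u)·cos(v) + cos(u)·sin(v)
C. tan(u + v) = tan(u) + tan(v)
Evaluating each claim at the given values:
A. LHS = √(13) ≈ 3.606, RHS = 5 → fails here (LHS ≠ RHS)
B. LHS = sin(5) ≈ -0.9589, RHS = sin(2)·cos(3) + sin(3)·cos(2) ≈ -0.9589 → holds here (LHS = RHS)
C. LHS = tan(5) ≈ -3.381, RHS = tan(2) + tan(3) ≈ -2.328 → fails here (LHS ≠ RHS)

Answer: A, C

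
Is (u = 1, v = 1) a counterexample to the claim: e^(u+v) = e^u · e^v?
No

Substituting u = 1, v = 1:
LHS = e^(1+1) = e^2 ≈ 7.389
RHS = e^1 · e^1 = e^2 ≈ 7.389

The sides agree, so this pair does not disprove the claim.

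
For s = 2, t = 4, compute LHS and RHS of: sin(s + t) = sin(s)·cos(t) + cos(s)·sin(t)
LHS = sin(2 + 4) = sin(6) ≈ -0.2794
RHS = sin(2)·cos(4) + cos(2)·sin(4) = sin(2)·cos(4) + sin(4)·cos(2) ≈ -0.2794

LHS = RHS: the two sides agree.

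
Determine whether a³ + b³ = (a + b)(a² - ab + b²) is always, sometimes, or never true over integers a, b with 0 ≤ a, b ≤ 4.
Always true

The identity holds for every pair in the range. For instance at (a, b) = (1, 0): both sides equal 1.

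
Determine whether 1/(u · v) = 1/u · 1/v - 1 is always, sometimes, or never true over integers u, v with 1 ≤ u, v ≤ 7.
The claim fails for every pair in the range. For instance at (u, v) = (1, 6): LHS = 1/6, RHS = -5/6.

Answer: Never true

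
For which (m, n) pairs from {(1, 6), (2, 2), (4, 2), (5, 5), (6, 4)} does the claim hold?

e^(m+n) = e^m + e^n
None

Testing each pair:
(1, 6): LHS = e^7 ≈ 1097, RHS = e + e^6 ≈ 406.1 → fails
(2, 2): LHS = e^4 ≈ 54.6, RHS = 2·e^2 ≈ 14.78 → fails
(4, 2): LHS = e^6 ≈ 403.4, RHS = e^2 + e^4 ≈ 61.99 → fails
(5, 5): LHS = e^10 ≈ 22026.5, RHS = 2·e^5 ≈ 296.8 → fails
(6, 4): LHS = e^10 ≈ 22026.5, RHS = e^4 + e^6 ≈ 458 → fails

No pair satisfies the claim.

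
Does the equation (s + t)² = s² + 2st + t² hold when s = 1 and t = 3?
Substituting s = 1, t = 3:

LHS = (1 + 3)² = 16
RHS = 1² + 2·1·3 + 3² = 16

LHS = RHS, so the equation holds at this point.

Answer: Holds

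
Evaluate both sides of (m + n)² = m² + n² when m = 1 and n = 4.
LHS = (1 + 4)² = 25
RHS = 1² + 4² = 17

LHS ≠ RHS, so the equation does not hold here.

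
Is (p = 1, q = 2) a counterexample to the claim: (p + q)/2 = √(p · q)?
Yes

Substituting p = 1, q = 2:
LHS = (1 + 2)/2 = 3/2
RHS = √(1 · 2) = √(2) ≈ 1.414

Since LHS ≠ RHS, this pair disproves the claim.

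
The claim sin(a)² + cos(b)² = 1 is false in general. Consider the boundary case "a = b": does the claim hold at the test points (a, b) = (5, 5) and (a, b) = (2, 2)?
At (5, 5): LHS = cos(5)² + sin(5)² = 1, RHS = 1 → equal
At (2, 2): LHS = cos(2)² + sin(2)² = 1, RHS = 1 → equal

So the claim does hold at both of these boundary points, even though it is not an identity.

Answer: Yes, holds at both test points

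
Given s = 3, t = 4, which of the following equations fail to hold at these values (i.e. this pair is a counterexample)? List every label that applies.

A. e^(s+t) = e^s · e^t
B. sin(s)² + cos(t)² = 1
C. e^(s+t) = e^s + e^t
B, C

Evaluating each claim at the given values:
A. LHS = e^7 ≈ 1097, RHS = e^7 ≈ 1097 → holds here (LHS = RHS)
B. LHS = sin(3)² + cos(4)² ≈ 0.4472, RHS = 1 → fails here (LHS ≠ RHS)
C. LHS = e^7 ≈ 1097, RHS = e^3 + e^4 ≈ 74.68 → fails here (LHS ≠ RHS)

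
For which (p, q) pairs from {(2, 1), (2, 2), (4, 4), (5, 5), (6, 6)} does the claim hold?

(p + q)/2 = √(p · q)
(2, 2), (4, 4), (5, 5), (6, 6)

Testing each pair:
(2, 1): LHS = 3/2, RHS = √(2) ≈ 1.414 → fails
(2, 2): LHS = 2, RHS = 2 → holds
(4, 4): LHS = 4, RHS = 4 → holds
(5, 5): LHS = 5, RHS = 5 → holds
(6, 6): LHS = 6, RHS = 6 → holds

4 of 5 pairs satisfy the claim.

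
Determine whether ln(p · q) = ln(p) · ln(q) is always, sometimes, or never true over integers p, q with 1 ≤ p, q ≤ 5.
It holds at (p, q) = (1, 1) (both sides equal 0), but fails at (p, q) = (1, 5) (LHS = ln(5) ≈ 1.609, RHS = 0).

Answer: Sometimes true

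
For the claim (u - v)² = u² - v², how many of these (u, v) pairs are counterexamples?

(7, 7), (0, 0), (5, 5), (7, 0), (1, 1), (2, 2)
0

Testing each pair:
(7, 7): LHS = 0, RHS = 0 → satisfies claim
(0, 0): LHS = 0, RHS = 0 → satisfies claim
(5, 5): LHS = 0, RHS = 0 → satisfies claim
(7, 0): LHS = 49, RHS = 49 → satisfies claim
(1, 1): LHS = 0, RHS = 0 → satisfies claim
(2, 2): LHS = 0, RHS = 0 → satisfies claim

That makes 0 counterexamples.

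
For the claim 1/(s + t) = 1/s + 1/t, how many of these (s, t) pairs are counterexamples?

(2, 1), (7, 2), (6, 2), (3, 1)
4

Testing each pair:
(2, 1): LHS = 1/3, RHS = 3/2 → counterexample
(7, 2): LHS = 1/9, RHS = 9/14 → counterexample
(6, 2): LHS = 1/8, RHS = 2/3 → counterexample
(3, 1): LHS = 1/4, RHS = 4/3 → counterexample

That makes 4 counterexamples.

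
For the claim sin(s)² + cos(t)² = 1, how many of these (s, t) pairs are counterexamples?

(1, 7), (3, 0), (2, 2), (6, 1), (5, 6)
4

Testing each pair:
(1, 7): LHS = cos(7)² + sin(1)² ≈ 1.276, RHS = 1 → counterexample
(3, 0): LHS = sin(3)² + 1 ≈ 1.02, RHS = 1 → counterexample
(2, 2): LHS = cos(2)² + sin(2)² = 1, RHS = 1 → satisfies claim
(6, 1): LHS = sin(6)² + cos(1)² ≈ 0.37, RHS = 1 → counterexample
(5, 6): LHS = sin(5)² + cos(6)² ≈ 1.841, RHS = 1 → counterexample

That makes 4 counterexamples.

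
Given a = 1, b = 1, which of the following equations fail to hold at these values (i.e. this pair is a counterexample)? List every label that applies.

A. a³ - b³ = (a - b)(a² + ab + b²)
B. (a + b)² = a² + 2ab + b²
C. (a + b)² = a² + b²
Evaluating each claim at the given values:
A. LHS = 0, RHS = 0 → holds here (LHS = RHS)
B. LHS = 4, RHS = 4 → holds here (LHS = RHS)
C. LHS = 4, RHS = 2 → fails here (LHS ≠ RHS)

Answer: C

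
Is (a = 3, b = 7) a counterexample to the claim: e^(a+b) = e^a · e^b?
Substituting a = 3, b = 7:
LHS = e^(3+7) = e^10 ≈ 22026.5
RHS = e^3 · e^7 = e^10 ≈ 22026.5

The sides agree, so this pair does not disprove the claim.

Answer: No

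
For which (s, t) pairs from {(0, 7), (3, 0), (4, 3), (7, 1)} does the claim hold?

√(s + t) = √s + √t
Testing each pair:
(0, 7): LHS = √(7) ≈ 2.646, RHS = √(7) ≈ 2.646 → holds
(3, 0): LHS = √(3) ≈ 1.732, RHS = √(3) ≈ 1.732 → holds
(4, 3): LHS = √(7) ≈ 2.646, RHS = √(3) + 2 ≈ 3.732 → fails
(7, 1): LHS = 2·√(2) ≈ 2.828, RHS = 1 + √(7) ≈ 3.646 → fails

2 of 4 pairs satisfy the claim.

Answer: (0, 7), (3, 0)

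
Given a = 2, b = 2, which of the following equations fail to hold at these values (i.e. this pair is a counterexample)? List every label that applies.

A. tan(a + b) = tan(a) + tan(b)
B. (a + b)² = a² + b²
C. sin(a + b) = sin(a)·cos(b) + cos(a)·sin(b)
A, B

Evaluating each claim at the given values:
A. LHS = tan(4) ≈ 1.158, RHS = 2·tan(2) ≈ -4.37 → fails here (LHS ≠ RHS)
B. LHS = 16, RHS = 8 → fails here (LHS ≠ RHS)
C. LHS = sin(4) ≈ -0.7568, RHS = 2·sin(2)·cos(2) ≈ -0.7568 → holds here (LHS = RHS)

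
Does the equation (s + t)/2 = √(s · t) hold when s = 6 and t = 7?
Fails

Substituting s = 6, t = 7:

LHS = (6 + 7)/2 = 13/2
RHS = √(6 · 7) = √(42) ≈ 6.481

LHS ≠ RHS, so the equation does not hold at this point.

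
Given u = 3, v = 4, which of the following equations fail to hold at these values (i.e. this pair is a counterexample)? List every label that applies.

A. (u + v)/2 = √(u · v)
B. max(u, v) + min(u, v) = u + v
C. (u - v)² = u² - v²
Evaluating each claim at the given values:
A. LHS = 7/2, RHS = 2·√(3) ≈ 3.464 → fails here (LHS ≠ RHS)
B. LHS = 7, RHS = 7 → holds here (LHS = RHS)
C. LHS = 1, RHS = -7 → fails here (LHS ≠ RHS)

Answer: A, C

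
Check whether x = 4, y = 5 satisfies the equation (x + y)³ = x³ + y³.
Fails

Substituting x = 4, y = 5:

LHS = (4 + 5)³ = 729
RHS = 4³ + 5³ = 189

LHS ≠ RHS, so the equation does not hold at this point.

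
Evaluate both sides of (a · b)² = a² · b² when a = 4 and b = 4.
LHS = (4 · 4)² = 256
RHS = 4² · 4² = 256

LHS = RHS: the two sides agree.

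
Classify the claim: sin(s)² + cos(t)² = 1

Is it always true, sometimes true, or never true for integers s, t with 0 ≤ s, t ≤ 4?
Sometimes true

It holds at (s, t) = (4, 4) (both sides equal 1), but fails at (s, t) = (1, 2) (LHS = cos(2)² + sin(1)² ≈ 0.8813, RHS = 1).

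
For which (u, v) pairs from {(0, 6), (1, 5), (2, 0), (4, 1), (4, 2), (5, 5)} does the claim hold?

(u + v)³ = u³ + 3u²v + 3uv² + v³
Testing each pair:
(0, 6): LHS = 216, RHS = 216 → holds
(1, 5): LHS = 216, RHS = 216 → holds
(2, 0): LHS = 8, RHS = 8 → holds
(4, 1): LHS = 125, RHS = 125 → holds
(4, 2): LHS = 216, RHS = 216 → holds
(5, 5): LHS = 1000, RHS = 1000 → holds

Every pair satisfies the claim.

Answer: All pairs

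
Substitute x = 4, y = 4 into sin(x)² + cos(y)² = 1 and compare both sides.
LHS = sin(4)² + cos(4)² = 1
RHS = 1

LHS = RHS: the two sides agree.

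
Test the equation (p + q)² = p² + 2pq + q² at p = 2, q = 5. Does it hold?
Holds

Substituting p = 2, q = 5:

LHS = (2 + 5)² = 49
RHS = 2² + 2·2·5 + 5² = 49

LHS = RHS, so the equation holds at this point.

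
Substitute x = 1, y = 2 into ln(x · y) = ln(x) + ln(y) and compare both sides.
LHS = ln(1 · 2) = ln(2) ≈ 0.6931
RHS = ln(1) + ln(2) = ln(2) ≈ 0.6931

LHS = RHS: the two sides agree.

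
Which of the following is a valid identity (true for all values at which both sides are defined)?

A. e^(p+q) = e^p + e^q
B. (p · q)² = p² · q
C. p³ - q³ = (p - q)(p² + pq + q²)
C

A: fails at (0, 1) — LHS = e ≈ 2.718, RHS = 1 + e ≈ 3.718.
B: fails at (1, 4) — LHS = 16, RHS = 4.
C: holds — e.g. at (2, 7), both sides equal -335.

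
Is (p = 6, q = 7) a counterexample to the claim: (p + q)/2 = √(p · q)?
Substituting p = 6, q = 7:
LHS = (6 + 7)/2 = 13/2
RHS = √(6 · 7) = √(42) ≈ 6.481

Since LHS ≠ RHS, this pair disproves the claim.

Answer: Yes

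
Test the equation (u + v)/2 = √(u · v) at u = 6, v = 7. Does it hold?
Fails

Substituting u = 6, v = 7:

LHS = (6 + 7)/2 = 13/2
RHS = √(6 · 7) = √(42) ≈ 6.481

LHS ≠ RHS, so the equation does not hold at this point.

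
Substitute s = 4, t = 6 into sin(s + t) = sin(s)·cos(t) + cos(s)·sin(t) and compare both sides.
LHS = sin(4 + 6) = sin(10) ≈ -0.544
RHS = sin(4)·cos(6) + cos(4)·sin(6) = sin(4)·cos(6) + sin(6)·cos(4) ≈ -0.544

LHS = RHS: the two sides agree.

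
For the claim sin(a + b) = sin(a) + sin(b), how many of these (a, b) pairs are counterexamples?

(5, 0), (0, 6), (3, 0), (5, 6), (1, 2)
2

Testing each pair:
(5, 0): LHS = sin(5) ≈ -0.9589, RHS = sin(5) ≈ -0.9589 → satisfies claim
(0, 6): LHS = sin(6) ≈ -0.2794, RHS = sin(6) ≈ -0.2794 → satisfies claim
(3, 0): LHS = sin(3) ≈ 0.1411, RHS = sin(3) ≈ 0.1411 → satisfies claim
(5, 6): LHS = sin(11) ≈ -1, RHS = sin(5) + sin(6) ≈ -1.238 → counterexample
(1, 2): LHS = sin(3) ≈ 0.1411, RHS = sin(1) + sin(2) ≈ 1.751 → counterexample

That makes 2 counterexamples.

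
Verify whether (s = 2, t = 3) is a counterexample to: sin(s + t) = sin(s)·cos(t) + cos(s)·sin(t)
Substituting s = 2, t = 3:
LHS = sin(2 + 3) = sin(5) ≈ -0.9589
RHS = sin(2)·cos(3) + cos(2)·sin(3) = sin(2)·cos(3) + sin(3)·cos(2) ≈ -0.9589

The sides agree, so this pair does not disprove the claim.

Answer: No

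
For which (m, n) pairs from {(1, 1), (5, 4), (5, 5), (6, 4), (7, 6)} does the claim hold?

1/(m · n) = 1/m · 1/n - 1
None

Testing each pair:
(1, 1): LHS = 1, RHS = 0 → fails
(5, 4): LHS = 1/20, RHS = -19/20 → fails
(5, 5): LHS = 1/25, RHS = -24/25 → fails
(6, 4): LHS = 1/24, RHS = -23/24 → fails
(7, 6): LHS = 1/42, RHS = -41/42 → fails

No pair satisfies the claim.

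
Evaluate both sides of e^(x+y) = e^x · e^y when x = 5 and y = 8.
LHS = e^(5+8) = e^13 ≈ 442413.4
RHS = e^5 · e^8 = e^13 ≈ 442413.4

LHS = RHS: the two sides agree.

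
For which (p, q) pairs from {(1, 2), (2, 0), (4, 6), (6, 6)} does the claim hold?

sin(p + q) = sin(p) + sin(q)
Testing each pair:
(1, 2): LHS = sin(3) ≈ 0.1411, RHS = sin(1) + sin(2) ≈ 1.751 → fails
(2, 0): LHS = sin(2) ≈ 0.9093, RHS = sin(2) ≈ 0.9093 → holds
(4, 6): LHS = sin(10) ≈ -0.544, RHS = sin(4) + sin(6) ≈ -1.036 → fails
(6, 6): LHS = sin(12) ≈ -0.5366, RHS = 2·sin(6) ≈ -0.5588 → fails

1 of 4 pairs satisfies the claim.

Answer: (2, 0)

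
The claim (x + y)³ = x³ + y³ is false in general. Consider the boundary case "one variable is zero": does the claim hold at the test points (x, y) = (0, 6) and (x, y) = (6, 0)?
Yes, holds at both test points

At (0, 6): LHS = 216, RHS = 216 → equal
At (6, 0): LHS = 216, RHS = 216 → equal

So the claim does hold at both of these boundary points, even though it is not an identity.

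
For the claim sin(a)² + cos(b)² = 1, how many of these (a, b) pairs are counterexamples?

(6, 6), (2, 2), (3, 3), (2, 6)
Testing each pair:
(6, 6): LHS = sin(6)² + cos(6)² = 1, RHS = 1 → satisfies claim
(2, 2): LHS = cos(2)² + sin(2)² = 1, RHS = 1 → satisfies claim
(3, 3): LHS = sin(3)² + cos(3)² = 1, RHS = 1 → satisfies claim
(2, 6): LHS = sin(2)² + cos(6)² ≈ 1.749, RHS = 1 → counterexample

That makes 1 counterexample.

Answer: 1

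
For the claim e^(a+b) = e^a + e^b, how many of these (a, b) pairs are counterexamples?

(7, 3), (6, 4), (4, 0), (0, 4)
Testing each pair:
(7, 3): LHS = e^10 ≈ 22026.5, RHS = e^3 + e^7 ≈ 1117 → counterexample
(6, 4): LHS = e^10 ≈ 22026.5, RHS = e^4 + e^6 ≈ 458 → counterexample
(4, 0): LHS = e^4 ≈ 54.6, RHS = 1 + e^4 ≈ 55.6 → counterexample
(0, 4): LHS = e^4 ≈ 54.6, RHS = 1 + e^4 ≈ 55.6 → counterexample

That makes 4 counterexamples.

Answer: 4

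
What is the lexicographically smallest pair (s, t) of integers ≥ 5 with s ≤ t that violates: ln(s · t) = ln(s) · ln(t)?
Substituting (5, 5) into the claim:
LHS = ln(5 · 5) = ln(25) ≈ 3.219
RHS = ln(5) · ln(5) = ln(5)² ≈ 2.59

Since LHS ≠ RHS, this pair disproves the claim, and no lexicographically smaller pair (s ≤ t, integers ≥ 5) does.

For instance (5, 11) is also a counterexample (LHS = ln(55) ≈ 4.007, RHS = ln(5)·ln(11) ≈ 3.859), but it's lexicographically larger.

Answer: (s, t) = (5, 5)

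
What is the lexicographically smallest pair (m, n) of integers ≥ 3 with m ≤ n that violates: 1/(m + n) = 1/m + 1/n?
Substituting (3, 3) into the claim:
LHS = 1/(3 + 3) = 1/6
RHS = 1/3 + 1/3 = 2/3

Since LHS ≠ RHS, this pair disproves the claim, and no lexicographically smaller pair (m ≤ n, integers ≥ 3) does.

For instance (4, 4) is also a counterexample (LHS = 1/8, RHS = 1/2), but it's lexicographically larger.

Answer: (m, n) = (3, 3)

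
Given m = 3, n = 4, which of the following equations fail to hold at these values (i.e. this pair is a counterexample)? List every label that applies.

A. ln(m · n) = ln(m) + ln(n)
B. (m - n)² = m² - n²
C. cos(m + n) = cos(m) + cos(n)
Evaluating each claim at the given values:
A. LHS = ln(12) ≈ 2.485, RHS = ln(3) + ln(4) ≈ 2.485 → holds here (LHS = RHS)
B. LHS = 1, RHS = -7 → fails here (LHS ≠ RHS)
C. LHS = cos(7) ≈ 0.7539, RHS = cos(3) + cos(4) ≈ -1.644 → fails here (LHS ≠ RHS)

Answer: B, C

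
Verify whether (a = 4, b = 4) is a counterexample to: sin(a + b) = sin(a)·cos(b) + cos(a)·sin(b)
No

Substituting a = 4, b = 4:
LHS = sin(4 + 4) = sin(8) ≈ 0.9894
RHS = sin(4)·cos(4) + cos(4)·sin(4) = 2·sin(4)·cos(4) ≈ 0.9894

The sides agree, so this pair does not disprove the claim.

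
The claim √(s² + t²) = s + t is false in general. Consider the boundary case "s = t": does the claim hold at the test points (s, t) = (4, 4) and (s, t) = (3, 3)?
At (4, 4): LHS = 4·√(2) ≈ 5.657 ≠ RHS = 8
At (3, 3): LHS = 3·√(2) ≈ 4.243 ≠ RHS = 6

Answer: No, fails at both test points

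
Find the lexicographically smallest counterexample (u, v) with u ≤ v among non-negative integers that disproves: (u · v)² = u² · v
(u, v) = (1, 2)

At (1, 1): both sides equal 1, so it holds there.

Substituting (1, 2) into the claim:
LHS = (1 · 2)² = 4
RHS = 1² · 2 = 2

Since LHS ≠ RHS, this pair disproves the claim, and no lexicographically smaller pair (u ≤ v, non-negative integers) does.

For instance (5, 6) is also a counterexample (LHS = 900, RHS = 150), but it's lexicographically larger.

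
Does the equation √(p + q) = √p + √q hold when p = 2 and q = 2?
Fails

Substituting p = 2, q = 2:

LHS = √(2 + 2) = 2
RHS = √2 + √2 = 2·√(2) ≈ 2.828

LHS ≠ RHS, so the equation does not hold at this point.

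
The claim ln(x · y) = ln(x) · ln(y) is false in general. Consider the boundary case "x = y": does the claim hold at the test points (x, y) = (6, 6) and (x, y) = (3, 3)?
No, fails at both test points

At (6, 6): LHS = ln(36) ≈ 3.584 ≠ RHS = ln(6)² ≈ 3.21
At (3, 3): LHS = ln(9) ≈ 2.197 ≠ RHS = ln(3)² ≈ 1.207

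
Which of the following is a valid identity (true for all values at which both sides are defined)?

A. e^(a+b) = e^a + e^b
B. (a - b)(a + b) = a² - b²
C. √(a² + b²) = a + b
A: fails at (5, 5) — LHS = e^10 ≈ 22026.5, RHS = 2·e^5 ≈ 296.8.
B: holds — e.g. at (4, 6), both sides equal -20.
C: fails at (3, 7) — LHS = √(58) ≈ 7.616, RHS = 10.

Answer: B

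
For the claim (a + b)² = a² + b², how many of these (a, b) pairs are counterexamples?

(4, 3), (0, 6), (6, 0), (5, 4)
2

Testing each pair:
(4, 3): LHS = 49, RHS = 25 → counterexample
(0, 6): LHS = 36, RHS = 36 → satisfies claim
(6, 0): LHS = 36, RHS = 36 → satisfies claim
(5, 4): LHS = 81, RHS = 41 → counterexample

That makes 2 counterexamples.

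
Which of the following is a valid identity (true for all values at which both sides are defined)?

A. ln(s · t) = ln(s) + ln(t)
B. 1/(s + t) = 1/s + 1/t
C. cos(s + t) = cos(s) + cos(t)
A: holds — e.g. at (2, 7), both sides equal ln(14) ≈ 2.639.
B: fails at (6, 7) — LHS = 1/13, RHS = 13/42.
C: fails at (5, 8) — LHS = cos(13) ≈ 0.9074, RHS = cos(8) + cos(5) ≈ 0.1382.

Answer: A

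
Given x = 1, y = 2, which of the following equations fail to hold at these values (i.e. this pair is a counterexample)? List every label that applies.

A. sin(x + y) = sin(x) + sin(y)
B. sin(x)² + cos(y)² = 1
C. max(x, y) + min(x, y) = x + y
Evaluating each claim at the given values:
A. LHS = sin(3) ≈ 0.1411, RHS = sin(1) + sin(2) ≈ 1.751 → fails here (LHS ≠ RHS)
B. LHS = cos(2)² + sin(1)² ≈ 0.8813, RHS = 1 → fails here (LHS ≠ RHS)
C. LHS = 3, RHS = 3 → holds here (LHS = RHS)

Answer: A, B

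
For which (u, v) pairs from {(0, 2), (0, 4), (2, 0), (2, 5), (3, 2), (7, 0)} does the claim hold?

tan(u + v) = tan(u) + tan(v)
(0, 2), (0, 4), (2, 0), (7, 0)

Testing each pair:
(0, 2): LHS = tan(2) ≈ -2.185, RHS = tan(2) ≈ -2.185 → holds
(0, 4): LHS = tan(4) ≈ 1.158, RHS = tan(4) ≈ 1.158 → holds
(2, 0): LHS = tan(2) ≈ -2.185, RHS = tan(2) ≈ -2.185 → holds
(2, 5): LHS = tan(7) ≈ 0.8714, RHS = tan(5) + tan(2) ≈ -5.566 → fails
(3, 2): LHS = tan(5) ≈ -3.381, RHS = tan(2) + tan(3) ≈ -2.328 → fails
(7, 0): LHS = tan(7) ≈ 0.8714, RHS = tan(7) ≈ 0.8714 → holds

4 of 6 pairs satisfy the claim.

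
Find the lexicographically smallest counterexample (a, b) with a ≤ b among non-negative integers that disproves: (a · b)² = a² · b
Substituting (1, 2) into the claim:
LHS = (1 · 2)² = 4
RHS = 1² · 2 = 2

Since LHS ≠ RHS, this pair disproves the claim, and no lexicographically smaller pair (a ≤ b, non-negative integers) does.

For instance (2, 6) is also a counterexample (LHS = 144, RHS = 24), but it's lexicographically larger.

Answer: (a, b) = (1, 2)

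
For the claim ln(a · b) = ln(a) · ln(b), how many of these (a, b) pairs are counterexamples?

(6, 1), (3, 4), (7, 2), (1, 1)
3

Testing each pair:
(6, 1): LHS = ln(6) ≈ 1.792, RHS = 0 → counterexample
(3, 4): LHS = ln(12) ≈ 2.485, RHS = ln(3)·ln(4) ≈ 1.523 → counterexample
(7, 2): LHS = ln(14) ≈ 2.639, RHS = ln(2)·ln(7) ≈ 1.349 → counterexample
(1, 1): LHS = 0, RHS = 0 → satisfies claim

That makes 3 counterexamples.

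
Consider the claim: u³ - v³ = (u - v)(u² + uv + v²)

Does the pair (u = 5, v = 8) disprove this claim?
Substituting u = 5, v = 8:
LHS = 5³ - 8³ = -387
RHS = (5 - 8)(5² + 5·8 + 8²) = -387

The sides agree, so this pair does not disprove the claim.

Answer: No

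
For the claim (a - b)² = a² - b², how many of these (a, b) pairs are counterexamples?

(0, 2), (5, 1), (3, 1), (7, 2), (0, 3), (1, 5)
6

Testing each pair:
(0, 2): LHS = 4, RHS = -4 → counterexample
(5, 1): LHS = 16, RHS = 24 → counterexample
(3, 1): LHS = 4, RHS = 8 → counterexample
(7, 2): LHS = 25, RHS = 45 → counterexample
(0, 3): LHS = 9, RHS = -9 → counterexample
(1, 5): LHS = 16, RHS = -24 → counterexample

That makes 6 counterexamples.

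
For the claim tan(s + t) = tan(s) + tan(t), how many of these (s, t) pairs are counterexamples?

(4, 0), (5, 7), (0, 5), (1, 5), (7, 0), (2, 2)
3

Testing each pair:
(4, 0): LHS = tan(4) ≈ 1.158, RHS = tan(4) ≈ 1.158 → satisfies claim
(5, 7): LHS = tan(12) ≈ -0.6359, RHS = tan(5) + tan(7) ≈ -2.509 → counterexample
(0, 5): LHS = tan(5) ≈ -3.381, RHS = tan(5) ≈ -3.381 → satisfies claim
(1, 5): LHS = tan(6) ≈ -0.291, RHS = tan(5) + tan(1) ≈ -1.823 → counterexample
(7, 0): LHS = tan(7) ≈ 0.8714, RHS = tan(7) ≈ 0.8714 → satisfies claim
(2, 2): LHS = tan(4) ≈ 1.158, RHS = 2·tan(2) ≈ -4.37 → counterexample

That makes 3 counterexamples.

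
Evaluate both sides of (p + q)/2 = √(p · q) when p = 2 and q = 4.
LHS = (2 + 4)/2 = 3
RHS = √(2 · 4) = 2·√(2) ≈ 2.828

LHS ≠ RHS (they differ by about 0.1716), so the equation does not hold here.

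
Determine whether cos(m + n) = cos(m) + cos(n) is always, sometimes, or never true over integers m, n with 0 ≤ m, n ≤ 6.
The claim fails for every pair in the range. For instance at (m, n) = (4, 1): LHS = cos(5) ≈ 0.2837, RHS = cos(4) + cos(1) ≈ -0.1133.

Answer: Never true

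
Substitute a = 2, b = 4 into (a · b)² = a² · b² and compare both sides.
LHS = (2 · 4)² = 64
RHS = 2² · 4² = 64

LHS = RHS: the two sides agree.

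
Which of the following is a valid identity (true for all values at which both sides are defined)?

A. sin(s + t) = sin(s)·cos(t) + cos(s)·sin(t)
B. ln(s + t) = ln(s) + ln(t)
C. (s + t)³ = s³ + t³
A

A: holds — e.g. at (0, 1), both sides equal sin(1) ≈ 0.8415.
B: fails at (1, 2) — LHS = ln(3) ≈ 1.099, RHS = ln(2) ≈ 0.6931.
C: fails at (4, 5) — LHS = 729, RHS = 189.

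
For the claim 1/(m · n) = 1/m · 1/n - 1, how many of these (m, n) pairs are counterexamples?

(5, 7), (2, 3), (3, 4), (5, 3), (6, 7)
Testing each pair:
(5, 7): LHS = 1/35, RHS = -34/35 → counterexample
(2, 3): LHS = 1/6, RHS = -5/6 → counterexample
(3, 4): LHS = 1/12, RHS = -11/12 → counterexample
(5, 3): LHS = 1/15, RHS = -14/15 → counterexample
(6, 7): LHS = 1/42, RHS = -41/42 → counterexample

That makes 5 counterexamples.

Answer: 5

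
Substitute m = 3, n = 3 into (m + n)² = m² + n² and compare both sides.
LHS = (3 + 3)² = 36
RHS = 3² + 3² = 18

LHS ≠ RHS, so the equation does not hold here.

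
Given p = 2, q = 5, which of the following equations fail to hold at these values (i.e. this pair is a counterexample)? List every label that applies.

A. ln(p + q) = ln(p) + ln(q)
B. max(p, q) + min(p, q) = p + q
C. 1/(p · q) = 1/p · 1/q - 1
A, C

Evaluating each claim at the given values:
A. LHS = ln(7) ≈ 1.946, RHS = ln(2) + ln(5) ≈ 2.303 → fails here (LHS ≠ RHS)
B. LHS = 7, RHS = 7 → holds here (LHS = RHS)
C. LHS = 1/10, RHS = -9/10 → fails here (LHS ≠ RHS)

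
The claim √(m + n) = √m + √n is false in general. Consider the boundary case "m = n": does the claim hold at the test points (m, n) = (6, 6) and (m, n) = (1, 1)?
No, fails at both test points

At (6, 6): LHS = 2·√(3) ≈ 3.464 ≠ RHS = 2·√(6) ≈ 4.899
At (1, 1): LHS = √(2) ≈ 1.414 ≠ RHS = 2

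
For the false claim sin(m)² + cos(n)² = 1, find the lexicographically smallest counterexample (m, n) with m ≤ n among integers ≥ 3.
Substituting (3, 4) into the claim:
LHS = sin(3)² + cos(4)² ≈ 0.4472
RHS = 1

Since LHS ≠ RHS, this pair disproves the claim, and no lexicographically smaller pair (m ≤ n, integers ≥ 3) does.

For instance (5, 7) is also a counterexample (LHS = cos(7)² + sin(5)² ≈ 1.488, RHS = 1), but it's lexicographically larger.

Answer: (m, n) = (3, 4)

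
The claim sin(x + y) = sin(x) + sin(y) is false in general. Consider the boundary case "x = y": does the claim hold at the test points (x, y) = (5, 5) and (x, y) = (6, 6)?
No, fails at both test points

At (5, 5): LHS = sin(10) ≈ -0.544 ≠ RHS = 2·sin(5) ≈ -1.918
At (6, 6): LHS = sin(12) ≈ -0.5366 ≠ RHS = 2·sin(6) ≈ -0.5588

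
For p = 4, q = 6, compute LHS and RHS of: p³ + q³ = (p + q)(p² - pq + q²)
LHS = 4³ + 6³ = 280
RHS = (4 + 6)(4² - 4·6 + 6²) = 280

LHS = RHS: the two sides agree.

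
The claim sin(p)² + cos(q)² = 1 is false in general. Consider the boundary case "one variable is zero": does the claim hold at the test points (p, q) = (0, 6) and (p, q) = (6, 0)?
At (0, 6): LHS = cos(6)² ≈ 0.9219 ≠ RHS = 1
At (6, 0): LHS = sin(6)² + 1 ≈ 1.078 ≠ RHS = 1

Answer: No, fails at both test points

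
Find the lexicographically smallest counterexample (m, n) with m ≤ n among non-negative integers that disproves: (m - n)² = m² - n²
(m, n) = (0, 1)

At (0, 0): both sides equal 0, so it holds there.

Substituting (0, 1) into the claim:
LHS = (0 - 1)² = 1
RHS = 0² - 1² = -1

Since LHS ≠ RHS, this pair disproves the claim, and no lexicographically smaller pair (m ≤ n, non-negative integers) does.

For instance (1, 4) is also a counterexample (LHS = 9, RHS = -15), but it's lexicographically larger.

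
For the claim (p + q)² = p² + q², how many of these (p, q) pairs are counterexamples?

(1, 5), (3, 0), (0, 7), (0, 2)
Testing each pair:
(1, 5): LHS = 36, RHS = 26 → counterexample
(3, 0): LHS = 9, RHS = 9 → satisfies claim
(0, 7): LHS = 49, RHS = 49 → satisfies claim
(0, 2): LHS = 4, RHS = 4 → satisfies claim

That makes 1 counterexample.

Answer: 1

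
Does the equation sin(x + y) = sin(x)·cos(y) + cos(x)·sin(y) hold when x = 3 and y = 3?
Substituting x = 3, y = 3:

LHS = sin(3 + 3) = sin(6) ≈ -0.2794
RHS = sin(3)·cos(3) + cos(3)·sin(3) = 2·sin(3)·cos(3) ≈ -0.2794

LHS = RHS, so the equation holds at this point.

Answer: Holds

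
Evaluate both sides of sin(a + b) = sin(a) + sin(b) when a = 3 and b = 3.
LHS = sin(3 + 3) = sin(6) ≈ -0.2794
RHS = sin(3) + sin(3) = 2·sin(3) ≈ 0.2822

LHS ≠ RHS (they differ by about 0.5617), so the equation does not hold here.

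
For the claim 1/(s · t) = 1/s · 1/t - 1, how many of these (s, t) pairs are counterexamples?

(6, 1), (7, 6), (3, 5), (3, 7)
4

Testing each pair:
(6, 1): LHS = 1/6, RHS = -5/6 → counterexample
(7, 6): LHS = 1/42, RHS = -41/42 → counterexample
(3, 5): LHS = 1/15, RHS = -14/15 → counterexample
(3, 7): LHS = 1/21, RHS = -20/21 → counterexample

That makes 4 counterexamples.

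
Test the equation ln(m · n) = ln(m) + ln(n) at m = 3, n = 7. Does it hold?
Substituting m = 3, n = 7:

LHS = ln(3 · 7) = ln(21) ≈ 3.045
RHS = ln(3) + ln(7) ≈ 3.045

LHS = RHS, so the equation holds at this point.

Answer: Holds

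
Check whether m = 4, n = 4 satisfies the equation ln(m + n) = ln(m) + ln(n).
Substituting m = 4, n = 4:

LHS = ln(4 + 4) = ln(8) ≈ 2.079
RHS = ln(4) + ln(4) = 2·ln(4) ≈ 2.773

LHS ≠ RHS, so the equation does not hold at this point.

Answer: Fails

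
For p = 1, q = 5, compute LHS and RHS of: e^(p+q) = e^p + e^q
LHS = e^(1+5) = e^6 ≈ 403.4
RHS = e^1 + e^5 = e + e^5 ≈ 151.1

LHS ≠ RHS (they differ by about 252.3), so the equation does not hold here.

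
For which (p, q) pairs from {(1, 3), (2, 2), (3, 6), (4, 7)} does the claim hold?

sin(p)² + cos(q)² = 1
Testing each pair:
(1, 3): LHS = sin(1)² + cos(3)² ≈ 1.688, RHS = 1 → fails
(2, 2): LHS = cos(2)² + sin(2)² = 1, RHS = 1 → holds
(3, 6): LHS = sin(3)² + cos(6)² ≈ 0.9418, RHS = 1 → fails
(4, 7): LHS = cos(7)² + sin(4)² ≈ 1.141, RHS = 1 → fails

1 of 4 pairs satisfies the claim.

Answer: (2, 2)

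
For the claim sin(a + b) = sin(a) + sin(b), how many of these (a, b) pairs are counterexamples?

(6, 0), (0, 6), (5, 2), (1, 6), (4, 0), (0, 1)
Testing each pair:
(6, 0): LHS = sin(6) ≈ -0.2794, RHS = sin(6) ≈ -0.2794 → satisfies claim
(0, 6): LHS = sin(6) ≈ -0.2794, RHS = sin(6) ≈ -0.2794 → satisfies claim
(5, 2): LHS = sin(7) ≈ 0.657, RHS = sin(5) + sin(2) ≈ -0.04963 → counterexample
(1, 6): LHS = sin(7) ≈ 0.657, RHS = sin(6) + sin(1) ≈ 0.5621 → counterexample
(4, 0): LHS = sin(4) ≈ -0.7568, RHS = sin(4) ≈ -0.7568 → satisfies claim
(0, 1): LHS = sin(1) ≈ 0.8415, RHS = sin(1) ≈ 0.8415 → satisfies claim

That makes 2 counterexamples.

Answer: 2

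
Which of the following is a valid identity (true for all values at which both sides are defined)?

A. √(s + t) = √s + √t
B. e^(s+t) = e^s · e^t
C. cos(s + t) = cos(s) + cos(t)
B

A: fails at (6, 7) — LHS = √(13) ≈ 3.606, RHS = √(6) + √(7) ≈ 5.095.
B: holds — e.g. at (3, 3), both sides equal e^6 ≈ 403.4.
C: fails at (1, 1) — LHS = cos(2) ≈ -0.4161, RHS = 2·cos(1) ≈ 1.081.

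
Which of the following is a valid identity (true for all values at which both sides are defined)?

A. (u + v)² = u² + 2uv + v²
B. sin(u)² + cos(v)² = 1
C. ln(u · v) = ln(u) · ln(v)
A: holds — e.g. at (2, 3), both sides equal 25.
B: fails at (3, 5) — LHS = sin(3)² + cos(5)² ≈ 0.1004, RHS = 1.
C: fails at (6, 7) — LHS = ln(42) ≈ 3.738, RHS = ln(6)·ln(7) ≈ 3.487.

Answer: A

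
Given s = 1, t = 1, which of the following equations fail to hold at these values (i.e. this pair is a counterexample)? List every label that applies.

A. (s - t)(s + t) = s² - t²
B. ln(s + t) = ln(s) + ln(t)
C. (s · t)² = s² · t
Evaluating each claim at the given values:
A. LHS = 0, RHS = 0 → holds here (LHS = RHS)
B. LHS = ln(2) ≈ 0.6931, RHS = 0 → fails here (LHS ≠ RHS)
C. LHS = 1, RHS = 1 → holds here (LHS = RHS)

Answer: B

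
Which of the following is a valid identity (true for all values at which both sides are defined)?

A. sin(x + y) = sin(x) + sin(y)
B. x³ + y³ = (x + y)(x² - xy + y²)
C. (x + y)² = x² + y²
B

A: fails at (4, 6) — LHS = sin(10) ≈ -0.544, RHS = sin(4) + sin(6) ≈ -1.036.
B: holds — e.g. at (2, 7), both sides equal 351.
C: fails at (4, 6) — LHS = 100, RHS = 52.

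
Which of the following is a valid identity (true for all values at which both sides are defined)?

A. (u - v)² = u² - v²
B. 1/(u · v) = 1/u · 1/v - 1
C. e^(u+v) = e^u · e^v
C

A: fails at (4, 6) — LHS = 4, RHS = -20.
B: fails at (3, 5) — LHS = 1/15, RHS = -14/15.
C: holds — e.g. at (1, 1), both sides equal e^2 ≈ 7.389.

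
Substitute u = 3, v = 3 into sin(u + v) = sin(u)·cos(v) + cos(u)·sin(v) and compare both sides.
LHS = sin(3 + 3) = sin(6) ≈ -0.2794
RHS = sin(3)·cos(3) + cos(3)·sin(3) = 2·sin(3)·cos(3) ≈ -0.2794

LHS = RHS: the two sides agree.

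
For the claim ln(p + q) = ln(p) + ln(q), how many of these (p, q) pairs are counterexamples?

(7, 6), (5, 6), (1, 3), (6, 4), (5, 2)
Testing each pair:
(7, 6): LHS = ln(13) ≈ 2.565, RHS = ln(6) + ln(7) ≈ 3.738 → counterexample
(5, 6): LHS = ln(11) ≈ 2.398, RHS = ln(5) + ln(6) ≈ 3.401 → counterexample
(1, 3): LHS = ln(4) ≈ 1.386, RHS = ln(3) ≈ 1.099 → counterexample
(6, 4): LHS = ln(10) ≈ 2.303, RHS = ln(4) + ln(6) ≈ 3.178 → counterexample
(5, 2): LHS = ln(7) ≈ 1.946, RHS = ln(2) + ln(5) ≈ 2.303 → counterexample

That makes 5 counterexamples.

Answer: 5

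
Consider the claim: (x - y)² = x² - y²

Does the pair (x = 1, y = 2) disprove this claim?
Yes

Substituting x = 1, y = 2:
LHS = (1 - 2)² = 1
RHS = 1² - 2² = -3

Since LHS ≠ RHS, this pair disproves the claim.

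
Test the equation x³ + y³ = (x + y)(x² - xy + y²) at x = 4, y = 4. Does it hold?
Substituting x = 4, y = 4:

LHS = 4³ + 4³ = 128
RHS = (4 + 4)(4² - 4·4 + 4²) = 128

LHS = RHS, so the equation holds at this point.

Answer: Holds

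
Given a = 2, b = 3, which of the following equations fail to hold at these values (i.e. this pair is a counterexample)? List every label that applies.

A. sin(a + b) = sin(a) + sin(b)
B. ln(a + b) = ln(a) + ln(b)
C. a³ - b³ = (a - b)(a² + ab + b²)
Evaluating each claim at the given values:
A. LHS = sin(5) ≈ -0.9589, RHS = sin(3) + sin(2) ≈ 1.05 → fails here (LHS ≠ RHS)
B. LHS = ln(5) ≈ 1.609, RHS = ln(2) + ln(3) ≈ 1.792 → fails here (LHS ≠ RHS)
C. LHS = -19, RHS = -19 → holds here (LHS = RHS)

Answer: A, B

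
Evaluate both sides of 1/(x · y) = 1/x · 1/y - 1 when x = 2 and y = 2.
LHS = 1/(2 · 2) = 1/4
RHS = 1/2 · 1/2 - 1 = -3/4

LHS ≠ RHS, so the equation does not hold here.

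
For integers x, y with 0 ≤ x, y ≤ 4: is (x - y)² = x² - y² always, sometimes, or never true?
Sometimes true

It holds at (x, y) = (3, 3) (both sides equal 0), but fails at (x, y) = (3, 4) (LHS = 1, RHS = -7).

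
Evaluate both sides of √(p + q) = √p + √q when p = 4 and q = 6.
LHS = √(4 + 6) = √(10) ≈ 3.162
RHS = √4 + √6 = 2 + √(6) ≈ 4.449

LHS ≠ RHS (they differ by about 1.287), so the equation does not hold here.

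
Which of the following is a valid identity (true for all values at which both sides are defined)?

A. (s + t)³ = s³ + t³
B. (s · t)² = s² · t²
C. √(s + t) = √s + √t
B

A: fails at (4, 5) — LHS = 729, RHS = 189.
B: holds — e.g. at (2, 4), both sides equal 64.
C: fails at (2, 3) — LHS = √(5) ≈ 2.236, RHS = √(2) + √(3) ≈ 3.146.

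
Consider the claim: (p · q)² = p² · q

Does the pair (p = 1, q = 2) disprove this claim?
Yes

Substituting p = 1, q = 2:
LHS = (1 · 2)² = 4
RHS = 1² · 2 = 2

Since LHS ≠ RHS, this pair disproves the claim.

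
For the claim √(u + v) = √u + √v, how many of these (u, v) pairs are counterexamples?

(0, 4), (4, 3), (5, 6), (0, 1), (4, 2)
Testing each pair:
(0, 4): LHS = 2, RHS = 2 → satisfies claim
(4, 3): LHS = √(7) ≈ 2.646, RHS = √(3) + 2 ≈ 3.732 → counterexample
(5, 6): LHS = √(11) ≈ 3.317, RHS = √(5) + √(6) ≈ 4.686 → counterexample
(0, 1): LHS = 1, RHS = 1 → satisfies claim
(4, 2): LHS = √(6) ≈ 2.449, RHS = √(2) + 2 ≈ 3.414 → counterexample

That makes 3 counterexamples.

Answer: 3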